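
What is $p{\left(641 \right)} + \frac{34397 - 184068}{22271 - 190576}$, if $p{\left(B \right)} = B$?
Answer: $\frac{108033176}{168305} \approx 641.89$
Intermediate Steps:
$p{\left(641 \right)} + \frac{34397 - 184068}{22271 - 190576} = 641 + \frac{34397 - 184068}{22271 - 190576} = 641 - \frac{149671}{-168305} = 641 - - \frac{149671}{168305} = 641 + \frac{149671}{168305} = \frac{108033176}{168305}$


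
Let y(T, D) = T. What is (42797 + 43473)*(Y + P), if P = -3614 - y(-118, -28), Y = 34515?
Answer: 2676009130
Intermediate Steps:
P = -3496 (P = -3614 - 1*(-118) = -3614 + 118 = -3496)
(42797 + 43473)*(Y + P) = (42797 + 43473)*(34515 - 3496) = 86270*31019 = 2676009130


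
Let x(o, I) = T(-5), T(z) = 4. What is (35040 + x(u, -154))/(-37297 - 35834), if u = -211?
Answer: -35044/73131 ≈ -0.47919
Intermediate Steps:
x(o, I) = 4
(35040 + x(u, -154))/(-37297 - 35834) = (35040 + 4)/(-37297 - 35834) = 35044/(-73131) = 35044*(-1/73131) = -35044/73131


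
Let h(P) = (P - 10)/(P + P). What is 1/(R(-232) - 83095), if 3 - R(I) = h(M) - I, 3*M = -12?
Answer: -4/333303 ≈ -1.2001e-5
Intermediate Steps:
M = -4 (M = (⅓)*(-12) = -4)
h(P) = (-10 + P)/(2*P) (h(P) = (-10 + P)/((2*P)) = (-10 + P)*(1/(2*P)) = (-10 + P)/(2*P))
R(I) = 5/4 + I (R(I) = 3 - ((½)*(-10 - 4)/(-4) - I) = 3 - ((½)*(-¼)*(-14) - I) = 3 - (7/4 - I) = 3 + (-7/4 + I) = 5/4 + I)
1/(R(-232) - 83095) = 1/((5/4 - 232) - 83095) = 1/(-923/4 - 83095) = 1/(-333303/4) = -4/333303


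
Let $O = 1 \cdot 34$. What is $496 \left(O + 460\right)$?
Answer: $245024$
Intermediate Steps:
$O = 34$
$496 \left(O + 460\right) = 496 \left(34 + 460\right) = 496 \cdot 494 = 245024$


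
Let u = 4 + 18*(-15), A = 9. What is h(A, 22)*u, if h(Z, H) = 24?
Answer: -6384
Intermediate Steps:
u = -266 (u = 4 - 270 = -266)
h(A, 22)*u = 24*(-266) = -6384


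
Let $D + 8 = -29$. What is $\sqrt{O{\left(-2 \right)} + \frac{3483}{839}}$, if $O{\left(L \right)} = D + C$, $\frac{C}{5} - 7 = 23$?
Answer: $\frac{\sqrt{82465310}}{839} \approx 10.824$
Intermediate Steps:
$D = -37$ ($D = -8 - 29 = -37$)
$C = 150$ ($C = 35 + 5 \cdot 23 = 35 + 115 = 150$)
$O{\left(L \right)} = 113$ ($O{\left(L \right)} = -37 + 150 = 113$)
$\sqrt{O{\left(-2 \right)} + \frac{3483}{839}} = \sqrt{113 + \frac{3483}{839}} = \sqrt{\frac{98290}{839}} = \frac{\sqrt{82465310}}{839}$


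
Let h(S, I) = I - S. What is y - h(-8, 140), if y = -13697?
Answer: -13845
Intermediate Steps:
y - h(-8, 140) = -13697 - (140 - 1*(-8)) = -13697 - (140 + 8) = -13697 - 1*148 = -13697 - 148 = -13845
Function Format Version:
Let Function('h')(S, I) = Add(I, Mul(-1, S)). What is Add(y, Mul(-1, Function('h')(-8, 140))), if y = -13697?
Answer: -13845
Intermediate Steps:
Add(y, Mul(-1, Function('h')(-8, 140))) = Add(-13697, Mul(-1, Add(140, Mul(-1, -8)))) = Add(-13697, Mul(-1, Add(140, 8))) = Add(-13697, Mul(-1, 148)) = Add(-13697, -148) = -13845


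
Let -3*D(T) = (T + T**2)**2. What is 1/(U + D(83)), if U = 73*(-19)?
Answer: -1/16204315 ≈ -6.1712e-8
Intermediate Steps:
D(T) = -(T + T**2)**2/3
U = -1387
1/(U + D(83)) = 1/(-1387 - 1/3*83**2*(1 + 83)**2) = 1/(-1387 - 1/3*6889*84**2) = 1/(-1387 - 1/3*6889*7056) = 1/(-1387 - 16202928) = 1/(-16204315) = -1/16204315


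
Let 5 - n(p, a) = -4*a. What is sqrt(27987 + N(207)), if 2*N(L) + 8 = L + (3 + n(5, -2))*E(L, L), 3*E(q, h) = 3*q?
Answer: sqrt(112346)/2 ≈ 167.59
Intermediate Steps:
n(p, a) = 5 + 4*a (n(p, a) = 5 - (-4)*a = 5 + 4*a)
E(q, h) = q (E(q, h) = (3*q)/3 = q)
N(L) = -4 + L/2 (N(L) = -4 + (L + (3 + (5 + 4*(-2)))*L)/2 = -4 + (L + (3 + (5 - 8))*L)/2 = -4 + (L + (3 - 3)*L)/2 = -4 + (L + 0*L)/2 = -4 + (L + 0)/2 = -4 + L/2)
sqrt(27987 + N(207)) = sqrt(27987 + (-4 + (1/2)*207)) = sqrt(27987 + (-4 + 207/2)) = sqrt(27987 + 199/2) = sqrt(56173/2) = sqrt(112346)/2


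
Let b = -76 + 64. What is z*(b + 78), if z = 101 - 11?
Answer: 5940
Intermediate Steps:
b = -12
z = 90
z*(b + 78) = 90*(-12 + 78) = 90*66 = 5940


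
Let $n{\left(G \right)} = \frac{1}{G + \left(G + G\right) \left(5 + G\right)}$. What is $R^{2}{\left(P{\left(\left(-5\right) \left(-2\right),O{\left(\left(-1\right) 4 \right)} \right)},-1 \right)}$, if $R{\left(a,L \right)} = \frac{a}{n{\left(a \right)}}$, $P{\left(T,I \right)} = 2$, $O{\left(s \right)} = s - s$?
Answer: $3600$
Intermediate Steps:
$n{\left(G \right)} = \frac{1}{G + 2 G \left(5 + G\right)}$
$O{\left(s \right)} = 0$
$R{\left(a,L \right)} = a^{2} \left(11 + 2 a\right)$ ($R{\left(a,L \right)} = \frac{a}{\frac{1}{a} \frac{1}{11 + 2 a}} = a a \left(11 + 2 a\right) = a^{2} \left(11 + 2 a\right)$)
$R^{2}{\left(P{\left(\left(-5\right) \left(-2\right),O{\left(\left(-1\right) 4 \right)} \right)},-1 \right)} = \left(2^{2} \left(11 + 2 \cdot 2\right)\right)^{2} = \left(4 \left(11 + 4\right)\right)^{2} = \left(4 \cdot 15\right)^{2} = 60^{2} = 3600$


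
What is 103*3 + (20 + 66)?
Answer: 395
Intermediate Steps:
103*3 + (20 + 66) = 309 + 86 = 395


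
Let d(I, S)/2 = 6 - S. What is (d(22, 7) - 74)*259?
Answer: -19684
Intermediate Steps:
d(I, S) = 12 - 2*S (d(I, S) = 2*(6 - S) = 12 - 2*S)
(d(22, 7) - 74)*259 = ((12 - 2*7) - 74)*259 = ((12 - 14) - 74)*259 = (-2 - 74)*259 = -76*259 = -19684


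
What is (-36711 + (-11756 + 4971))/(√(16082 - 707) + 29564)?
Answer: -1285915744/874014721 + 217480*√615/874014721 ≈ -1.4651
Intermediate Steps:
(-36711 + (-11756 + 4971))/(√(16082 - 707) + 29564) = (-36711 - 6785)/(√15375 + 29564) = -43496/(5*√615 + 29564) = -43496/(29564 + 5*√615)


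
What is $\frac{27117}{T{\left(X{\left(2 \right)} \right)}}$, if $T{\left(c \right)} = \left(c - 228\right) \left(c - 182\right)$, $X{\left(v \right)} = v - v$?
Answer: $\frac{9039}{13832} \approx 0.65348$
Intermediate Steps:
$X{\left(v \right)} = 0$
$T{\left(c \right)} = \left(-228 + c\right) \left(-182 + c\right)$
$\frac{27117}{T{\left(X{\left(2 \right)} \right)}} = \frac{27117}{41496 + 0^{2} - 0} = \frac{27117}{41496 + 0 + 0} = \frac{27117}{41496} = 27117 \cdot \frac{1}{41496} = \frac{9039}{13832}$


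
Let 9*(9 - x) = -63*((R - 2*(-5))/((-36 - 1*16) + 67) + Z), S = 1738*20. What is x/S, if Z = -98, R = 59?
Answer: -403/21725 ≈ -0.018550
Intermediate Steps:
S = 34760
x = -3224/5 (x = 9 - (-7)*((59 - 2*(-5))/((-36 - 1*16) + 67) - 98) = 9 - (-7)*((59 + 10)/((-36 - 16) + 67) - 98) = 9 - (-7)*(69/(-52 + 67) - 98) = 9 - (-7)*(69/15 - 98) = 9 - (-7)*(69*(1/15) - 98) = 9 - (-7)*(23/5 - 98) = 9 - (-7)*(-467)/5 = 9 - ⅑*29421/5 = 9 - 3269/5 = -3224/5 ≈ -644.80)
x/S = -3224/5/34760 = -3224/5*1/34760 = -403/21725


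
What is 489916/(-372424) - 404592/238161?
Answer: -22279887957/7391406022 ≈ -3.0143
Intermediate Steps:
489916/(-372424) - 404592/238161 = 489916*(-1/372424) - 404592*1/238161 = -122479/93106 - 134864/79387 = -22279887957/7391406022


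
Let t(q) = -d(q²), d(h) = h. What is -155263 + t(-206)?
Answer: -197699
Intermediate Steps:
t(q) = -q²
-155263 + t(-206) = -155263 - 1*(-206)² = -155263 - 1*42436 = -155263 - 42436 = -197699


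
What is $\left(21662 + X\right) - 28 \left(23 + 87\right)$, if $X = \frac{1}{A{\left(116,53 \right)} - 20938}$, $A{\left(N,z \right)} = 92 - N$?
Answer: $\frac{389515883}{20962} \approx 18582.0$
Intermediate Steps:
$X = - \frac{1}{20962}$ ($X = \frac{1}{\left(92 - 116\right) - 20938} = \frac{1}{-24 - 20938} = \frac{1}{-20962} = - \frac{1}{20962} \approx -4.7705 \cdot 10^{-5}$)
$\left(21662 + X\right) - 28 \left(23 + 87\right) = \left(21662 - \frac{1}{20962}\right) - 28 \left(23 + 87\right) = \frac{454078843}{20962} - 3080 = \frac{389515883}{20962}$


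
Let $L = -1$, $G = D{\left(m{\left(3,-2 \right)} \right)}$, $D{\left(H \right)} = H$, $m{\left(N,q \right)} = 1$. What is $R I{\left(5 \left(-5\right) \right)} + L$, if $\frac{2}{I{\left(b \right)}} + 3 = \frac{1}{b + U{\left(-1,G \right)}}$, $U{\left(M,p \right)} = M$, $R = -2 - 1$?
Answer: $\frac{77}{79} \approx 0.97468$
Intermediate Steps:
$G = 1$
$R = -3$ ($R = -2 - 1 = -3$)
$I{\left(b \right)} = \frac{2}{-3 + \frac{1}{-1 + b}}$ ($I{\left(b \right)} = \frac{2}{-3 + \frac{1}{b - 1}} = \frac{2}{-3 + \frac{1}{-1 + b}}$)
$R I{\left(5 \left(-5\right) \right)} + L = - 3 \frac{2 \left(1 - 5 \left(-5\right)\right)}{-4 + 3 \cdot 5 \left(-5\right)} - 1 = - 3 \frac{2 \left(1 - -25\right)}{-4 + 3 \left(-25\right)} - 1 = - 3 \frac{2 \left(1 + 25\right)}{-4 - 75} - 1 = - 3 \cdot 2 \frac{1}{-79} \cdot 26 - 1 = - 3 \cdot 2 \left(- \frac{1}{79}\right) 26 - 1 = \left(-3\right) \left(- \frac{52}{79}\right) - 1 = \frac{156}{79} - 1 = \frac{77}{79}$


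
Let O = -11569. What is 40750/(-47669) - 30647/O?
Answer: 989475093/551482661 ≈ 1.7942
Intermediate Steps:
40750/(-47669) - 30647/O = 40750/(-47669) - 30647/(-11569) = 40750*(-1/47669) - 30647*(-1/11569) = -40750/47669 + 30647/11569 = 989475093/551482661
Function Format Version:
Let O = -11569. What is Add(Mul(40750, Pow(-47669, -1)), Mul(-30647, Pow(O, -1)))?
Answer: Rational(989475093, 551482661) ≈ 1.7942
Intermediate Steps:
Add(Mul(40750, Pow(-47669, -1)), Mul(-30647, Pow(O, -1))) = Add(Mul(40750, Pow(-47669, -1)), Mul(-30647, Pow(-11569, -1))) = Add(Mul(40750, Rational(-1, 47669)), Mul(-30647, Rational(-1, 11569))) = Add(Rational(-40750, 47669), Rational(30647, 11569)) = Rational(989475093, 551482661)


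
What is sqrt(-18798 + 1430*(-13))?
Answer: 2*I*sqrt(9347) ≈ 193.36*I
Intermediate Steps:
sqrt(-18798 + 1430*(-13)) = sqrt(-18798 - 18590) = sqrt(-37388) = 2*I*sqrt(9347)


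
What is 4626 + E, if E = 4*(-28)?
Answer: 4514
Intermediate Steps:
E = -112
4626 + E = 4626 - 112 = 4514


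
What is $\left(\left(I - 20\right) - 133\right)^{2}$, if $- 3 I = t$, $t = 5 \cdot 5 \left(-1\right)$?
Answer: $\frac{188356}{9} \approx 20928.0$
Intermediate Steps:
$t = -25$ ($t = 25 \left(-1\right) = -25$)
$I = \frac{25}{3}$ ($I = \left(- \frac{1}{3}\right) \left(-25\right) = \frac{25}{3} \approx 8.3333$)
$\left(\left(I - 20\right) - 133\right)^{2} = \left(\left(\frac{25}{3} - 20\right) - 133\right)^{2} = \left(- \frac{35}{3} - 133\right)^{2} = \left(- \frac{434}{3}\right)^{2} = \frac{188356}{9}$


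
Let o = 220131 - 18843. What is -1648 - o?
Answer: -202936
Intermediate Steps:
o = 201288
-1648 - o = -1648 - 1*201288 = -1648 - 201288 = -202936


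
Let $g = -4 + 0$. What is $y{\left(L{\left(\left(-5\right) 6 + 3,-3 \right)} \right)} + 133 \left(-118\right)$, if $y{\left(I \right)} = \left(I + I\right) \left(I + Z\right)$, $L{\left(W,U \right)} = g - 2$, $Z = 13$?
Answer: $-15778$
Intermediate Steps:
$g = -4$
$L{\left(W,U \right)} = -6$ ($L{\left(W,U \right)} = -4 - 2 = -6$)
$y{\left(I \right)} = 2 I \left(13 + I\right)$ ($y{\left(I \right)} = \left(I + I\right) \left(I + 13\right) = 2 I \left(13 + I\right)$)
$y{\left(L{\left(\left(-5\right) 6 + 3,-3 \right)} \right)} + 133 \left(-118\right) = 2 \left(-6\right) \left(13 - 6\right) + 133 \left(-118\right) = 2 \left(-6\right) 7 - 15694 = -84 - 15694 = -15778$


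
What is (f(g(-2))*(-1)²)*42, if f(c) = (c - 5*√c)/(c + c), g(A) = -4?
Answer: 21 + 105*I/2 ≈ 21.0 + 52.5*I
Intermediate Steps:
f(c) = (c - 5*√c)/(2*c) (f(c) = (c - 5*√c)/((2*c)) = (c - 5*√c)*(1/(2*c)) = (c - 5*√c)/(2*c))
(f(g(-2))*(-1)²)*42 = ((½ - (-5)*I/4)*(-1)²)*42 = ((½ - (-5)*I/4)*1)*42 = ((½ + 5*I/4)*1)*42 = (½ + 5*I/4)*42 = 21 + 105*I/2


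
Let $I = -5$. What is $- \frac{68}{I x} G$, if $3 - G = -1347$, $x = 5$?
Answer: $3672$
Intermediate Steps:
$G = 1350$ ($G = 3 - -1347 = 3 + 1347 = 1350$)
$- \frac{68}{I x} G = - \frac{68}{\left(-5\right) 5} \cdot 1350 = - \frac{68}{-25} \cdot 1350 = \left(-68\right) \left(- \frac{1}{25}\right) 1350 = \frac{68}{25} \cdot 1350 = 3672$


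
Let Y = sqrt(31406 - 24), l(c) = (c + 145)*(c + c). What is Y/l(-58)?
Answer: -sqrt(31382)/10092 ≈ -0.017553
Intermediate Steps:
l(c) = 2*c*(145 + c) (l(c) = (145 + c)*(2*c) = 2*c*(145 + c))
Y = sqrt(31382) ≈ 177.15
Y/l(-58) = sqrt(31382)/((2*(-58)*(145 - 58))) = sqrt(31382)/((2*(-58)*87)) = sqrt(31382)/(-10092) = sqrt(31382)*(-1/10092) = -sqrt(31382)/10092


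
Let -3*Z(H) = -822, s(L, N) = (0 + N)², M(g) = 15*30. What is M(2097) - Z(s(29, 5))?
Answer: 176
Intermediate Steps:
M(g) = 450
s(L, N) = N²
Z(H) = 274 (Z(H) = -⅓*(-822) = 274)
M(2097) - Z(s(29, 5)) = 450 - 1*274 = 450 - 274 = 176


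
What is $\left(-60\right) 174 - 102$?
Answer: $-10542$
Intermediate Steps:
$\left(-60\right) 174 - 102 = -10440 - 102 = -10542$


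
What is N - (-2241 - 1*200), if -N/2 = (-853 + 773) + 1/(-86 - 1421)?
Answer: 3919709/1507 ≈ 2601.0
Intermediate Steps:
N = 241122/1507 (N = -2*((-853 + 773) + 1/(-86 - 1421)) = -2*(-80 + 1/(-1507)) = -2*(-80 - 1/1507) = -2*(-120561/1507) = 241122/1507 ≈ 160.00)
N - (-2241 - 1*200) = 241122/1507 - (-2241 - 1*200) = 241122/1507 - (-2241 - 200) = 241122/1507 - 1*(-2441) = 241122/1507 + 2441 = 3919709/1507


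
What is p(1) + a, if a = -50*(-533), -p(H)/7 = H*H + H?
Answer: 26636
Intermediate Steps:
p(H) = -7*H - 7*H**2 (p(H) = -7*(H*H + H) = -7*(H**2 + H) = -7*(H + H**2) = -7*H - 7*H**2)
a = 26650
p(1) + a = -7*1*(1 + 1) + 26650 = -7*1*2 + 26650 = -14 + 26650 = 26636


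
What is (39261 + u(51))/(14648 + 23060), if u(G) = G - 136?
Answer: 9794/9427 ≈ 1.0389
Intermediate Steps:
u(G) = -136 + G
(39261 + u(51))/(14648 + 23060) = (39261 + (-136 + 51))/(14648 + 23060) = (39261 - 85)/37708 = 39176*(1/37708) = 9794/9427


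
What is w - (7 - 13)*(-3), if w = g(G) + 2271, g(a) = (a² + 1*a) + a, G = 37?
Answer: 3696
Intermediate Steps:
g(a) = a² + 2*a (g(a) = (a² + a) + a = (a + a²) + a = a² + 2*a)
w = 3714 (w = 37*(2 + 37) + 2271 = 37*39 + 2271 = 1443 + 2271 = 3714)
w - (7 - 13)*(-3) = 3714 - (7 - 13)*(-3) = 3714 - (-6)*(-3) = 3714 - 1*18 = 3714 - 18 = 3696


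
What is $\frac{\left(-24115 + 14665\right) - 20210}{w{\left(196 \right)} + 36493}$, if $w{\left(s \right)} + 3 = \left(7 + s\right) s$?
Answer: $- \frac{14830}{38139} \approx -0.38884$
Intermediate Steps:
$w{\left(s \right)} = -3 + s \left(7 + s\right)$ ($w{\left(s \right)} = -3 + \left(7 + s\right) s = -3 + s \left(7 + s\right)$)
$\frac{\left(-24115 + 14665\right) - 20210}{w{\left(196 \right)} + 36493} = \frac{\left(-24115 + 14665\right) - 20210}{\left(-3 + 196^{2} + 7 \cdot 196\right) + 36493} = \frac{-9450 - 20210}{\left(-3 + 38416 + 1372\right) + 36493} = - \frac{29660}{39785 + 36493} = - \frac{29660}{76278} = \left(-29660\right) \frac{1}{76278} = - \frac{14830}{38139}$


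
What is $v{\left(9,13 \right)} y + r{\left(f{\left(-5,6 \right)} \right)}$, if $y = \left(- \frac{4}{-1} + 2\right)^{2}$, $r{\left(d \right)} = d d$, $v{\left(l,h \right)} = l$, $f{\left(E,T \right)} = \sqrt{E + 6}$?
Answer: $325$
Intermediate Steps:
$f{\left(E,T \right)} = \sqrt{6 + E}$
$r{\left(d \right)} = d^{2}$
$y = 36$ ($y = \left(\left(-4\right) \left(-1\right) + 2\right)^{2} = \left(4 + 2\right)^{2} = 6^{2} = 36$)
$v{\left(9,13 \right)} y + r{\left(f{\left(-5,6 \right)} \right)} = 9 \cdot 36 + \left(\sqrt{6 - 5}\right)^{2} = 324 + \left(\sqrt{1}\right)^{2} = 324 + 1^{2} = 324 + 1 = 325$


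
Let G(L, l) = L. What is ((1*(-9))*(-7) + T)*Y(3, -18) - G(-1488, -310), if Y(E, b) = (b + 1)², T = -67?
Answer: 332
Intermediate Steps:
Y(E, b) = (1 + b)²
((1*(-9))*(-7) + T)*Y(3, -18) - G(-1488, -310) = ((1*(-9))*(-7) - 67)*(1 - 18)² - 1*(-1488) = (-9*(-7) - 67)*(-17)² + 1488 = (63 - 67)*289 + 1488 = -4*289 + 1488 = -1156 + 1488 = 332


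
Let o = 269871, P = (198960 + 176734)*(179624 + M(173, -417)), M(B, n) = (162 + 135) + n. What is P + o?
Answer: 67438845647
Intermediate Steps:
M(B, n) = 297 + n
P = 67438575776 (P = (198960 + 176734)*(179624 + (297 - 417)) = 375694*(179624 - 120) = 375694*179504 = 67438575776)
P + o = 67438575776 + 269871 = 67438845647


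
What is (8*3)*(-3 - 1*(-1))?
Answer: -48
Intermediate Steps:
(8*3)*(-3 - 1*(-1)) = 24*(-3 + 1) = 24*(-2) = -48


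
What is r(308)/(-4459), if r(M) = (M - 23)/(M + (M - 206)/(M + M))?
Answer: -2508/12092171 ≈ -0.00020741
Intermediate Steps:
r(M) = (-23 + M)/(M + (-206 + M)/(2*M)) (r(M) = (-23 + M)/(M + (-206 + M)/((2*M))) = (-23 + M)/(M + (-206 + M)*(1/(2*M))) = (-23 + M)/(M + (-206 + M)/(2*M)))
r(308)/(-4459) = (2*308*(-23 + 308)/(-206 + 308 + 2*308²))/(-4459) = (2*308*285/(-206 + 308 + 2*94864))*(-1/4459) = (2*308*285/(-206 + 308 + 189728))*(-1/4459) = (2*308*285/189830)*(-1/4459) = (2*308*(1/189830)*285)*(-1/4459) = (17556/18983)*(-1/4459) = -2508/12092171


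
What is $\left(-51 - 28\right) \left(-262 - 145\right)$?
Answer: $32153$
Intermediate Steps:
$\left(-51 - 28\right) \left(-262 - 145\right) = \left(-79\right) \left(-407\right) = 32153$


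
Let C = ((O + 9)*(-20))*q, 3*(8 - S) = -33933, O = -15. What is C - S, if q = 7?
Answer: -10479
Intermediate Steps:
S = 11319 (S = 8 - ⅓*(-33933) = 8 + 11311 = 11319)
C = 840 (C = ((-15 + 9)*(-20))*7 = -6*(-20)*7 = 120*7 = 840)
C - S = 840 - 1*11319 = 840 - 11319 = -10479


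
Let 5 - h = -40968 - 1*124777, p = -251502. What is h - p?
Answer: 417252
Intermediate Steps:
h = 165750 (h = 5 - (-40968 - 1*124777) = 5 - (-40968 - 124777) = 5 - 1*(-165745) = 5 + 165745 = 165750)
h - p = 165750 - 1*(-251502) = 165750 + 251502 = 417252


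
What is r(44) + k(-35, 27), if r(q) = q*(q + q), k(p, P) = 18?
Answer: 3890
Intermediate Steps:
r(q) = 2*q**2 (r(q) = q*(2*q) = 2*q**2)
r(44) + k(-35, 27) = 2*44**2 + 18 = 2*1936 + 18 = 3872 + 18 = 3890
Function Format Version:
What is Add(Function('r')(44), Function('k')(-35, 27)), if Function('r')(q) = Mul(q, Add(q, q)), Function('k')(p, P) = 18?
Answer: 3890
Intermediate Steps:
Function('r')(q) = Mul(2, Pow(q, 2)) (Function('r')(q) = Mul(q, Mul(2, q)) = Mul(2, Pow(q, 2)))
Add(Function('r')(44), Function('k')(-35, 27)) = Add(Mul(2, Pow(44, 2)), 18) = Add(Mul(2, 1936), 18) = Add(3872, 18) = 3890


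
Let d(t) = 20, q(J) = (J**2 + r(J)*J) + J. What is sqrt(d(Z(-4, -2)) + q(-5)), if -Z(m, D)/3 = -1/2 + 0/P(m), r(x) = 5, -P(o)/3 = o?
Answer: sqrt(15) ≈ 3.8730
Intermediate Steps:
P(o) = -3*o
Z(m, D) = 3/2 (Z(m, D) = -3*(-1/2 + 0/((-3*m))) = -3*(-1*1/2 + 0*(-1/(3*m))) = -3*(-1/2 + 0) = -3*(-1/2) = 3/2)
q(J) = J**2 + 6*J (q(J) = (J**2 + 5*J) + J = J**2 + 6*J)
sqrt(d(Z(-4, -2)) + q(-5)) = sqrt(20 - 5*(6 - 5)) = sqrt(20 - 5*1) = sqrt(20 - 5) = sqrt(15)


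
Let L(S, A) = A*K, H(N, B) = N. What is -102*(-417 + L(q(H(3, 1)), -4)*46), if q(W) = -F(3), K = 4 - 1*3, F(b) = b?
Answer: 61302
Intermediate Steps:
K = 1 (K = 4 - 3 = 1)
q(W) = -3 (q(W) = -1*3 = -3)
L(S, A) = A (L(S, A) = A*1 = A)
-102*(-417 + L(q(H(3, 1)), -4)*46) = -102*(-417 - 4*46) = -102*(-417 - 184) = -102*(-601) = 61302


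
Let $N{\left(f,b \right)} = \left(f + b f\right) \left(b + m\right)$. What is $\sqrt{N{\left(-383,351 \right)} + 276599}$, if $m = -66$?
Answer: $7 i \sqrt{778489} \approx 6176.2 i$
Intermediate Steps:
$N{\left(f,b \right)} = \left(-66 + b\right) \left(f + b f\right)$ ($N{\left(f,b \right)} = \left(f + b f\right) \left(b - 66\right) = \left(f + b f\right) \left(-66 + b\right) = \left(-66 + b\right) \left(f + b f\right)$)
$\sqrt{N{\left(-383,351 \right)} + 276599} = \sqrt{- 383 \left(-66 + 351^{2} - 22815\right) + 276599} = \sqrt{- 383 \left(-66 + 123201 - 22815\right) + 276599} = \sqrt{\left(-383\right) 100320 + 276599} = \sqrt{-38422560 + 276599} = \sqrt{-38145961} = 7 i \sqrt{778489}$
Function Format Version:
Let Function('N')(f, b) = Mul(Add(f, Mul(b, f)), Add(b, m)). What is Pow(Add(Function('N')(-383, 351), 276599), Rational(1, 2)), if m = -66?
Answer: Mul(7, I, Pow(778489, Rational(1, 2))) ≈ Mul(6176.2, I)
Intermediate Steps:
Function('N')(f, b) = Mul(Add(-66, b), Add(f, Mul(b, f))) (Function('N')(f, b) = Mul(Add(f, Mul(b, f)), Add(b, -66)) = Mul(Add(f, Mul(b, f)), Add(-66, b)) = Mul(Add(-66, b), Add(f, Mul(b, f))))
Pow(Add(Function('N')(-383, 351), 276599), Rational(1, 2)) = Pow(Add(Mul(-383, Add(-66, Pow(351, 2), Mul(-65, 351))), 276599), Rational(1, 2)) = Pow(Add(Mul(-383, Add(-66, 123201, -22815)), 276599), Rational(1, 2)) = Pow(Add(Mul(-383, 100320), 276599), Rational(1, 2)) = Pow(Add(-38422560, 276599), Rational(1, 2)) = Pow(-38145961, Rational(1, 2)) = Mul(7, I, Pow(778489, Rational(1, 2)))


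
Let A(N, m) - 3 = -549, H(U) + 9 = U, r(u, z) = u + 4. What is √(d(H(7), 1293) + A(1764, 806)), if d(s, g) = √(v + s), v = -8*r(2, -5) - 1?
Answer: √(-546 + I*√51) ≈ 0.1528 + 23.367*I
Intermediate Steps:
r(u, z) = 4 + u
H(U) = -9 + U
v = -49 (v = -8*(4 + 2) - 1 = -8*6 - 1 = -48 - 1 = -49)
A(N, m) = -546 (A(N, m) = 3 - 549 = -546)
d(s, g) = √(-49 + s)
√(d(H(7), 1293) + A(1764, 806)) = √(√(-49 + (-9 + 7)) - 546) = √(√(-49 - 2) - 546) = √(√(-51) - 546) = √(I*√51 - 546) = √(-546 + I*√51)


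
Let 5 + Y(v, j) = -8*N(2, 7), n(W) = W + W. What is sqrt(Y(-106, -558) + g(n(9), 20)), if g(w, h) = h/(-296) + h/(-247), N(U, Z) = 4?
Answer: I*sqrt(12410780278)/18278 ≈ 6.095*I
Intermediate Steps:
n(W) = 2*W
Y(v, j) = -37 (Y(v, j) = -5 - 8*4 = -5 - 32 = -37)
g(w, h) = -543*h/73112 (g(w, h) = h*(-1/296) + h*(-1/247) = -h/296 - h/247 = -543*h/73112)
sqrt(Y(-106, -558) + g(n(9), 20)) = sqrt(-37 - 543/73112*20) = sqrt(-37 - 2715/18278) = sqrt(-679001/18278) = I*sqrt(12410780278)/18278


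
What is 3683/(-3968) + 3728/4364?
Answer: -319977/4329088 ≈ -0.073913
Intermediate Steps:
3683/(-3968) + 3728/4364 = 3683*(-1/3968) + 3728*(1/4364) = -3683/3968 + 932/1091 = -319977/4329088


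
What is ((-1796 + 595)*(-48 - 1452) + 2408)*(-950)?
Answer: -1713712600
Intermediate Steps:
((-1796 + 595)*(-48 - 1452) + 2408)*(-950) = (-1201*(-1500) + 2408)*(-950) = (1801500 + 2408)*(-950) = 1803908*(-950) = -1713712600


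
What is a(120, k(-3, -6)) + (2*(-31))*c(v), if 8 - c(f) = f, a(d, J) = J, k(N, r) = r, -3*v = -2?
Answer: -1382/3 ≈ -460.67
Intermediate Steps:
v = 2/3 (v = -1/3*(-2) = 2/3 ≈ 0.66667)
c(f) = 8 - f
a(120, k(-3, -6)) + (2*(-31))*c(v) = -6 + (2*(-31))*(8 - 1*2/3) = -6 - 62*(8 - 2/3) = -6 - 62*22/3 = -6 - 1364/3 = -1382/3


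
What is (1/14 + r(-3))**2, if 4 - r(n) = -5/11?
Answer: 485809/23716 ≈ 20.484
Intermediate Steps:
r(n) = 49/11 (r(n) = 4 - (-5)/11 = 4 - 1*(-5/11) = 4 + 5/11 = 49/11)
(1/14 + r(-3))**2 = (1/14 + 49/11)**2 = (697/154)**2 = 485809/23716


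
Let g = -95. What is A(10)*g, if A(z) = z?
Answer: -950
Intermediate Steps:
A(10)*g = 10*(-95) = -950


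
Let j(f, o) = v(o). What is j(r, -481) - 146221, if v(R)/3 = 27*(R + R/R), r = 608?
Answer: -185101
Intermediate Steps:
v(R) = 81 + 81*R (v(R) = 3*(27*(R + R/R)) = 3*(27*(R + 1)) = 3*(27*(1 + R)) = 3*(27 + 27*R) = 81 + 81*R)
j(f, o) = 81 + 81*o
j(r, -481) - 146221 = (81 + 81*(-481)) - 146221 = (81 - 38961) - 146221 = -38880 - 146221 = -185101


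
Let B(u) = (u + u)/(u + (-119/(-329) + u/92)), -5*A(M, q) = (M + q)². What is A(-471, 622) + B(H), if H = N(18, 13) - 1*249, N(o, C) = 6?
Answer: -24171982469/5302945 ≈ -4558.2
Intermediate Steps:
H = -243 (H = 6 - 1*249 = 6 - 249 = -243)
A(M, q) = -(M + q)²/5
B(u) = 2*u/(17/47 + 93*u/92) (B(u) = (2*u)/(u + (-119*(-1/329) + u*(1/92))) = (2*u)/(u + (17/47 + u/92)) = (2*u)/(17/47 + 93*u/92) = 2*u/(17/47 + 93*u/92))
A(-471, 622) + B(H) = -(-471 + 622)²/5 + 8648*(-243)/(1564 + 4371*(-243)) = -⅕*151² + 8648*(-243)/(1564 - 1062153) = -⅕*22801 + 8648*(-243)/(-1060589) = -22801/5 + 8648*(-243)*(-1/1060589) = -22801/5 + 2101464/1060589 = -24171982469/5302945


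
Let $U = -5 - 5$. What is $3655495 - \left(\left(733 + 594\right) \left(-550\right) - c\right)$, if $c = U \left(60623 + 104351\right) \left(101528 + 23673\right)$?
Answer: $-206544712395$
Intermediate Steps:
$U = -10$
$c = -206549097740$ ($c = - 10 \left(60623 + 104351\right) \left(101528 + 23673\right) = - 10 \cdot 164974 \cdot 125201 = \left(-10\right) 20654909774 = -206549097740$)
$3655495 - \left(\left(733 + 594\right) \left(-550\right) - c\right) = 3655495 - \left(\left(733 + 594\right) \left(-550\right) - -206549097740\right) = 3655495 - \left(1327 \left(-550\right) + 206549097740\right) = 3655495 - \left(-729850 + 206549097740\right) = 3655495 - 206548367890 = -206544712395$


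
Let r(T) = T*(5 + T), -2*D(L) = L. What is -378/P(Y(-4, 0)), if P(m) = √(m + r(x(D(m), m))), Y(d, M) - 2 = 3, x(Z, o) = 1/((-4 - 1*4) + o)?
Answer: -1134*√31/31 ≈ -203.67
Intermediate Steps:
D(L) = -L/2
x(Z, o) = 1/(-8 + o) (x(Z, o) = 1/((-4 - 4) + o) = 1/(-8 + o))
Y(d, M) = 5 (Y(d, M) = 2 + 3 = 5)
P(m) = √(m + (5 + 1/(-8 + m))/(-8 + m))
-378/P(Y(-4, 0)) = -378*3/√(-39 + 5*5 + 5*(-8 + 5)²) = -378*3/√(-39 + 25 + 5*(-3)²) = -378*3/√(-39 + 25 + 5*9) = -378*3/√(-39 + 25 + 45) = -378*3*√31/31 = -1134*√31/31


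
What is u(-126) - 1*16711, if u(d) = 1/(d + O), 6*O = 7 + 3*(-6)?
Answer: -12817343/767 ≈ -16711.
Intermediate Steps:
O = -11/6 (O = (7 + 3*(-6))/6 = (7 - 18)/6 = (⅙)*(-11) = -11/6 ≈ -1.8333)
u(d) = 1/(-11/6 + d) (u(d) = 1/(d - 11/6) = 1/(-11/6 + d))
u(-126) - 1*16711 = 6/(-11 + 6*(-126)) - 1*16711 = 6/(-11 - 756) - 16711 = 6/(-767) - 16711 = 6*(-1/767) - 16711 = -6/767 - 16711 = -12817343/767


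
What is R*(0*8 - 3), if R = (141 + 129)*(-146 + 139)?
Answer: 5670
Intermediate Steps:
R = -1890 (R = 270*(-7) = -1890)
R*(0*8 - 3) = -1890*(0*8 - 3) = -1890*(0 - 3) = -1890*(-3) = 5670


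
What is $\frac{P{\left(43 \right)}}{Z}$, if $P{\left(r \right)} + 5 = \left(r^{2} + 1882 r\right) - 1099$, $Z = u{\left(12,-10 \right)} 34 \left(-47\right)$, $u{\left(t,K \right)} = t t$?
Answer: $- \frac{81671}{230112} \approx -0.35492$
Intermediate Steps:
$u{\left(t,K \right)} = t^{2}$
$Z = -230112$ ($Z = 12^{2} \cdot 34 \left(-47\right) = 144 \cdot 34 \left(-47\right) = 4896 \left(-47\right) = -230112$)
$P{\left(r \right)} = -1104 + r^{2} + 1882 r$ ($P{\left(r \right)} = -5 - \left(1099 - r^{2} - 1882 r\right) = -5 + \left(-1099 + r^{2} + 1882 r\right) = -1104 + r^{2} + 1882 r$)
$\frac{P{\left(43 \right)}}{Z} = \frac{-1104 + 43^{2} + 1882 \cdot 43}{-230112} = \left(-1104 + 1849 + 80926\right) \left(- \frac{1}{230112}\right) = 81671 \left(- \frac{1}{230112}\right) = - \frac{81671}{230112}$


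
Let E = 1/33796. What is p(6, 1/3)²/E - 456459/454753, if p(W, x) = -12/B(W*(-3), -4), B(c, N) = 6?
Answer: 61474873093/454753 ≈ 1.3518e+5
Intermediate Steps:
E = 1/33796 ≈ 2.9589e-5
p(W, x) = -2 (p(W, x) = -12/6 = -12*⅙ = -2)
p(6, 1/3)²/E - 456459/454753 = (-2)²/(1/33796) - 456459/454753 = 4*33796 - 456459*1/454753 = 135184 - 456459/454753 = 61474873093/454753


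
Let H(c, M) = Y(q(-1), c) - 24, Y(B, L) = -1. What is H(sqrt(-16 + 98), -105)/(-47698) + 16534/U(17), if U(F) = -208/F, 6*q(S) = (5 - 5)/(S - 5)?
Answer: -3351713311/2480296 ≈ -1351.3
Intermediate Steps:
q(S) = 0 (q(S) = ((5 - 5)/(S - 5))/6 = (0/(-5 + S))/6 = (1/6)*0 = 0)
H(c, M) = -25 (H(c, M) = -1 - 24 = -25)
H(sqrt(-16 + 98), -105)/(-47698) + 16534/U(17) = -25/(-47698) + 16534/((-208/17)) = -25*(-1/47698) + 16534/((-208*1/17)) = 25/47698 + 16534/(-208/17) = 25/47698 + 16534*(-17/208) = 25/47698 - 140539/104 = -3351713311/2480296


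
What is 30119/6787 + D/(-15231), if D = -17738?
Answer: 579130295/103372797 ≈ 5.6023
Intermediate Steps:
30119/6787 + D/(-15231) = 30119/6787 - 17738/(-15231) = 30119*(1/6787) - 17738*(-1/15231) = 30119/6787 + 17738/15231 = 579130295/103372797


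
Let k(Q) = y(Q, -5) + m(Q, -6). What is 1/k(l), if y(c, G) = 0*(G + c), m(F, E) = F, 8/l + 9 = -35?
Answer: -11/2 ≈ -5.5000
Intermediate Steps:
l = -2/11 (l = 8/(-9 - 35) = 8/(-44) = 8*(-1/44) = -2/11 ≈ -0.18182)
y(c, G) = 0
k(Q) = Q (k(Q) = 0 + Q = Q)
1/k(l) = 1/(-2/11) = -11/2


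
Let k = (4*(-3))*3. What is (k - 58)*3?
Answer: -282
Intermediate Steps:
k = -36 (k = -12*3 = -36)
(k - 58)*3 = (-36 - 58)*3 = -94*3 = -282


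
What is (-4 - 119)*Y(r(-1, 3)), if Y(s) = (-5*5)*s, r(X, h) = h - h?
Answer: 0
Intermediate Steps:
r(X, h) = 0
Y(s) = -25*s
(-4 - 119)*Y(r(-1, 3)) = (-4 - 119)*(-25*0) = -123*0 = 0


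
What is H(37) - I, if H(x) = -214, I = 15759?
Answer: -15973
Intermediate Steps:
H(37) - I = -214 - 1*15759 = -214 - 15759 = -15973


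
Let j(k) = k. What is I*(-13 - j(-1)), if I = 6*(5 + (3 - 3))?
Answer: -360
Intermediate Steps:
I = 30 (I = 6*(5 + 0) = 6*5 = 30)
I*(-13 - j(-1)) = 30*(-13 - 1*(-1)) = 30*(-13 + 1) = 30*(-12) = -360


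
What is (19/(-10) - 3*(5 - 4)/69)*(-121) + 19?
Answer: 58457/230 ≈ 254.16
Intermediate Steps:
(19/(-10) - 3*(5 - 4)/69)*(-121) + 19 = (19*(-⅒) - 3*1*(1/69))*(-121) + 19 = (-19/10 - 3*1/69)*(-121) + 19 = (-19/10 - 1/23)*(-121) + 19 = -447/230*(-121) + 19 = 54087/230 + 19 = 58457/230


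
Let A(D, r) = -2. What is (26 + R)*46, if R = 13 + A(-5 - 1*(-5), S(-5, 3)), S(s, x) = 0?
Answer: 1702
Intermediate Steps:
R = 11 (R = 13 - 2 = 11)
(26 + R)*46 = (26 + 11)*46 = 37*46 = 1702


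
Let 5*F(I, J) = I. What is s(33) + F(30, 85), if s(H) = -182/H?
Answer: 16/33 ≈ 0.48485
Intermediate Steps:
F(I, J) = I/5
s(33) + F(30, 85) = -182/33 + (⅕)*30 = -182*1/33 + 6 = -182/33 + 6 = 16/33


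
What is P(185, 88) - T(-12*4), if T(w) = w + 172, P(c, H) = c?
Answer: 61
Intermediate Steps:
T(w) = 172 + w
P(185, 88) - T(-12*4) = 185 - (172 - 12*4) = 185 - (172 - 48) = 185 - 1*124 = 185 - 124 = 61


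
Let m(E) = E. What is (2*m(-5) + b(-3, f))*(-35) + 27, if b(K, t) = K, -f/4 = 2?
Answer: 482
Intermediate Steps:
f = -8 (f = -4*2 = -8)
(2*m(-5) + b(-3, f))*(-35) + 27 = (2*(-5) - 3)*(-35) + 27 = (-10 - 3)*(-35) + 27 = -13*(-35) + 27 = 455 + 27 = 482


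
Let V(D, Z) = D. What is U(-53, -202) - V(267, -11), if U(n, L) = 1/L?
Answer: -53935/202 ≈ -267.00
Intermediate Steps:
U(-53, -202) - V(267, -11) = 1/(-202) - 1*267 = -1/202 - 267 = -53935/202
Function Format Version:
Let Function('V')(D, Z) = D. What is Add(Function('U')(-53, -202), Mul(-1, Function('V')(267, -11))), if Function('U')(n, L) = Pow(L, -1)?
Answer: Rational(-53935, 202) ≈ -267.00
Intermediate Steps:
Add(Function('U')(-53, -202), Mul(-1, Function('V')(267, -11))) = Add(Pow(-202, -1), Mul(-1, 267)) = Add(Rational(-1, 202), -267) = Rational(-53935, 202)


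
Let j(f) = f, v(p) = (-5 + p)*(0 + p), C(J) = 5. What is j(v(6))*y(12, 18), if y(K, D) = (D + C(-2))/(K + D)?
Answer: 23/5 ≈ 4.6000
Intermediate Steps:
v(p) = p*(-5 + p) (v(p) = (-5 + p)*p = p*(-5 + p))
y(K, D) = (5 + D)/(D + K) (y(K, D) = (D + 5)/(K + D) = (5 + D)/(D + K))
j(v(6))*y(12, 18) = (6*(-5 + 6))*((5 + 18)/(18 + 12)) = (6*1)*(23/30) = 6*((1/30)*23) = 6*(23/30) = 23/5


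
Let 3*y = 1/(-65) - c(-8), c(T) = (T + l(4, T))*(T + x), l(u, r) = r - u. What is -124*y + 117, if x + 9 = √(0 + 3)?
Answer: 921113/65 - 2480*√3/3 ≈ 12739.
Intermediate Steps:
x = -9 + √3 (x = -9 + √(0 + 3) = -9 + √3 ≈ -7.2680)
c(T) = (-4 + 2*T)*(-9 + T + √3) (c(T) = (T + (T - 1*4))*(T + (-9 + √3)) = (T + (T - 4))*(-9 + T + √3) = (T + (-4 + T))*(-9 + T + √3) = (-4 + 2*T)*(-9 + T + √3))
y = -7367/65 + 20*√3/3 (y = (1/(-65) - (36 - 22*(-8) - 4*√3 + 2*(-8)² + 2*(-8)*√3))/3 = (-1/65 - (36 + 176 - 4*√3 + 2*64 - 16*√3))/3 = (-1/65 - (36 + 176 - 4*√3 + 128 - 16*√3))/3 = (-1/65 - (340 - 20*√3))/3 = (-1/65 + (-340 + 20*√3))/3 = (-22101/65 + 20*√3)/3 = -7367/65 + 20*√3/3 ≈ -101.79)
-124*y + 117 = -124*(-7367/65 + 20*√3/3) + 117 = (913508/65 - 2480*√3/3) + 117 = 921113/65 - 2480*√3/3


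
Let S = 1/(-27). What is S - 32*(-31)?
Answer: 26783/27 ≈ 991.96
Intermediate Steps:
S = -1/27 ≈ -0.037037
S - 32*(-31) = -1/27 - 32*(-31) = -1/27 + 992 = 26783/27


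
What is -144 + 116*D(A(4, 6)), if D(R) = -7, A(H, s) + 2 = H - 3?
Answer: -956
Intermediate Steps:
A(H, s) = -5 + H (A(H, s) = -2 + (H - 3) = -2 + (-3 + H) = -5 + H)
-144 + 116*D(A(4, 6)) = -144 + 116*(-7) = -144 - 812 = -956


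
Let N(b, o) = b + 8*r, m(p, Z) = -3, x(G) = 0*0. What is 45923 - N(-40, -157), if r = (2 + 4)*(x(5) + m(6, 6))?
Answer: 46107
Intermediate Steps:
x(G) = 0
r = -18 (r = (2 + 4)*(0 - 3) = 6*(-3) = -18)
N(b, o) = -144 + b (N(b, o) = b + 8*(-18) = b - 144 = -144 + b)
45923 - N(-40, -157) = 45923 - (-144 - 40) = 45923 - 1*(-184) = 45923 + 184 = 46107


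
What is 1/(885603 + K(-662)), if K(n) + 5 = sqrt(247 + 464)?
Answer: 885598/784283816893 - 3*sqrt(79)/784283816893 ≈ 1.1291e-6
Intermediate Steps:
K(n) = -5 + 3*sqrt(79) (K(n) = -5 + sqrt(247 + 464) = -5 + sqrt(711) = -5 + 3*sqrt(79))
1/(885603 + K(-662)) = 1/(885603 + (-5 + 3*sqrt(79))) = 1/(885598 + 3*sqrt(79))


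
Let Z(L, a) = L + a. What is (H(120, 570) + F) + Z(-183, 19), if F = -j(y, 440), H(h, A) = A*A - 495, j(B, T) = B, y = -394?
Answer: 324635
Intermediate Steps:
H(h, A) = -495 + A² (H(h, A) = A² - 495 = -495 + A²)
F = 394 (F = -1*(-394) = 394)
(H(120, 570) + F) + Z(-183, 19) = ((-495 + 570²) + 394) + (-183 + 19) = ((-495 + 324900) + 394) - 164 = (324405 + 394) - 164 = 324799 - 164 = 324635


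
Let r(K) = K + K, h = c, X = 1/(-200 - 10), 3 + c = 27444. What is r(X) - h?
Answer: -2881306/105 ≈ -27441.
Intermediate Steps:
c = 27441 (c = -3 + 27444 = 27441)
X = -1/210 (X = 1/(-210) = -1/210 ≈ -0.0047619)
h = 27441
r(K) = 2*K
r(X) - h = 2*(-1/210) - 1*27441 = -1/105 - 27441 = -2881306/105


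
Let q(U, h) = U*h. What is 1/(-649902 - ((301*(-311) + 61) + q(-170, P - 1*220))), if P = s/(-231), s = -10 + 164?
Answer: -3/1781596 ≈ -1.6839e-6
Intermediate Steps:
s = 154
P = -2/3 (P = 154/(-231) = 154*(-1/231) = -2/3 ≈ -0.66667)
1/(-649902 - ((301*(-311) + 61) + q(-170, P - 1*220))) = 1/(-649902 - ((301*(-311) + 61) - 170*(-2/3 - 1*220))) = 1/(-649902 - ((-93611 + 61) - 170*(-2/3 - 220))) = 1/(-649902 - (-93550 - 170*(-662/3))) = 1/(-649902 - (-93550 + 112540/3)) = 1/(-649902 - 1*(-168110/3)) = 1/(-649902 + 168110/3) = 1/(-1781596/3) = -3/1781596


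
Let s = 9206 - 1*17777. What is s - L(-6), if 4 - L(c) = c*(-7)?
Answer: -8533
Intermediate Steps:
s = -8571 (s = 9206 - 17777 = -8571)
L(c) = 4 + 7*c (L(c) = 4 - c*(-7) = 4 - (-7)*c = 4 + 7*c)
s - L(-6) = -8571 - (4 + 7*(-6)) = -8571 - (4 - 42) = -8571 - 1*(-38) = -8571 + 38 = -8533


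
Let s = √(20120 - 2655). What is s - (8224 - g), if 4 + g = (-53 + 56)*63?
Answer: -8039 + √17465 ≈ -7906.8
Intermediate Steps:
g = 185 (g = -4 + (-53 + 56)*63 = -4 + 3*63 = -4 + 189 = 185)
s = √17465 ≈ 132.16
s - (8224 - g) = √17465 - (8224 - 1*185) = √17465 - (8224 - 185) = √17465 - 1*8039 = √17465 - 8039 = -8039 + √17465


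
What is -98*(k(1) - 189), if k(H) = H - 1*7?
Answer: 19110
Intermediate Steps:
k(H) = -7 + H (k(H) = H - 7 = -7 + H)
-98*(k(1) - 189) = -98*((-7 + 1) - 189) = -98*(-6 - 189) = -98*(-195) = 19110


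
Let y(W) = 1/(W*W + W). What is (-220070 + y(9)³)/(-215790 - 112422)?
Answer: 160431029999/239266548000 ≈ 0.67051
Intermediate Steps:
y(W) = 1/(W + W²) (y(W) = 1/(W² + W) = 1/(W + W²))
(-220070 + y(9)³)/(-215790 - 112422) = (-220070 + (1/(9*(1 + 9)))³)/(-215790 - 112422) = (-220070 + ((⅑)/10)³)/(-328212) = (-220070 + ((⅑)*(⅒))³)*(-1/328212) = (-220070 + (1/90)³)*(-1/328212) = (-220070 + 1/729000)*(-1/328212) = -160431029999/729000*(-1/328212) = 160431029999/239266548000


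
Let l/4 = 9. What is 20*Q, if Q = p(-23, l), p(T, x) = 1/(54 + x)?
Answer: 2/9 ≈ 0.22222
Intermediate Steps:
l = 36 (l = 4*9 = 36)
Q = 1/90 (Q = 1/(54 + 36) = 1/90 ≈ 0.011111)
20*Q = 20*(1/90) = 2/9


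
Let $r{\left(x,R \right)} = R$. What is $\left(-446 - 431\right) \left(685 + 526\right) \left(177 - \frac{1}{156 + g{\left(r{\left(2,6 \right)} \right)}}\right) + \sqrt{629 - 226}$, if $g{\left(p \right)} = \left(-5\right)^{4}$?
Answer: $- \frac{146813129092}{781} + \sqrt{403} \approx -1.8798 \cdot 10^{8}$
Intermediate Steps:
$g{\left(p \right)} = 625$
$\left(-446 - 431\right) \left(685 + 526\right) \left(177 - \frac{1}{156 + g{\left(r{\left(2,6 \right)} \right)}}\right) + \sqrt{629 - 226} = \left(-446 - 431\right) \left(685 + 526\right) \left(177 - \frac{1}{156 + 625}\right) + \sqrt{629 - 226} = \left(-877\right) 1211 \left(177 - \frac{1}{781}\right) + \sqrt{403} = - 1062047 \left(177 - \frac{1}{781}\right) + \sqrt{403} = \left(-1062047\right) \frac{138236}{781} + \sqrt{403} = - \frac{146813129092}{781} + \sqrt{403}$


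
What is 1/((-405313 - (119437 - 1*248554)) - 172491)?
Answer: -1/448687 ≈ -2.2287e-6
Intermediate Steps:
1/((-405313 - (119437 - 1*248554)) - 172491) = 1/((-405313 - (119437 - 248554)) - 172491) = 1/((-405313 - 1*(-129117)) - 172491) = 1/((-405313 + 129117) - 172491) = 1/(-276196 - 172491) = 1/(-448687) = -1/448687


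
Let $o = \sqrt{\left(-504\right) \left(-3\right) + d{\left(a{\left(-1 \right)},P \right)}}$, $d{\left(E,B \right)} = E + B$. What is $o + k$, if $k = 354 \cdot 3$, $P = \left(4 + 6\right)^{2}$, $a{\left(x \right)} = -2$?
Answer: $1062 + \sqrt{1610} \approx 1102.1$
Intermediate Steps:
$P = 100$ ($P = 10^{2} = 100$)
$k = 1062$
$d{\left(E,B \right)} = B + E$
$o = \sqrt{1610}$ ($o = \sqrt{\left(-504\right) \left(-3\right) + \left(100 - 2\right)} = \sqrt{1512 + 98} = \sqrt{1610} \approx 40.125$)
$o + k = \sqrt{1610} + 1062 = 1062 + \sqrt{1610}$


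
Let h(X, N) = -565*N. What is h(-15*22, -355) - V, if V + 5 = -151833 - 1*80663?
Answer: 433076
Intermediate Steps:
V = -232501 (V = -5 + (-151833 - 1*80663) = -5 + (-151833 - 80663) = -5 - 232496 = -232501)
h(-15*22, -355) - V = -565*(-355) - 1*(-232501) = 200575 + 232501 = 433076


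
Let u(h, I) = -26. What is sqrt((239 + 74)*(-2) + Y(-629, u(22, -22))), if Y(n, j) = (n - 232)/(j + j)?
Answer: I*sqrt(411983)/26 ≈ 24.687*I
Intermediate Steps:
Y(n, j) = (-232 + n)/(2*j) (Y(n, j) = (-232 + n)/((2*j)) = (-232 + n)*(1/(2*j)) = (-232 + n)/(2*j))
sqrt((239 + 74)*(-2) + Y(-629, u(22, -22))) = sqrt((239 + 74)*(-2) + (1/2)*(-232 - 629)/(-26)) = sqrt(313*(-2) + (1/2)*(-1/26)*(-861)) = sqrt(-626 + 861/52) = sqrt(-31691/52) = I*sqrt(411983)/26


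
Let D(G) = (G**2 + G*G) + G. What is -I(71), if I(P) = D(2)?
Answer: -10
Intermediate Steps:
D(G) = G + 2*G**2 (D(G) = (G**2 + G**2) + G = 2*G**2 + G = G + 2*G**2)
I(P) = 10 (I(P) = 2*(1 + 2*2) = 2*(1 + 4) = 2*5 = 10)
-I(71) = -1*10 = -10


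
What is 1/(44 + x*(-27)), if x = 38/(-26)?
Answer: 13/1085 ≈ 0.011982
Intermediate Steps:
x = -19/13 (x = 38*(-1/26) = -19/13 ≈ -1.4615)
1/(44 + x*(-27)) = 1/(44 - 19/13*(-27)) = 1/(44 + 513/13) = 1/(1085/13) = 13/1085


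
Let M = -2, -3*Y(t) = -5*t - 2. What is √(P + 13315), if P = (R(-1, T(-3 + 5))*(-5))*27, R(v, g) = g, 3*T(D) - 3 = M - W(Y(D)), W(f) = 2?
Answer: 4*√835 ≈ 115.59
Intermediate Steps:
Y(t) = ⅔ + 5*t/3 (Y(t) = -(-5*t - 2)/3 = -(-2 - 5*t)/3 = ⅔ + 5*t/3)
T(D) = -⅓ (T(D) = 1 + (-2 - 1*2)/3 = 1 + (-2 - 2)/3 = 1 + (⅓)*(-4) = 1 - 4/3 = -⅓)
P = 45 (P = -⅓*(-5)*27 = (5/3)*27 = 45)
√(P + 13315) = √(45 + 13315) = √13360 = 4*√835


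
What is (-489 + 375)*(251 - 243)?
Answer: -912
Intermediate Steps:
(-489 + 375)*(251 - 243) = -114*8 = -912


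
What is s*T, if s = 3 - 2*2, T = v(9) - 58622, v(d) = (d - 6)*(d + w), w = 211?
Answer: 57962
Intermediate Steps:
v(d) = (-6 + d)*(211 + d) (v(d) = (d - 6)*(d + 211) = (-6 + d)*(211 + d))
T = -57962 (T = (-1266 + 9**2 + 205*9) - 58622 = (-1266 + 81 + 1845) - 58622 = 660 - 58622 = -57962)
s = -1 (s = 3 - 4 = -1)
s*T = -1*(-57962) = 57962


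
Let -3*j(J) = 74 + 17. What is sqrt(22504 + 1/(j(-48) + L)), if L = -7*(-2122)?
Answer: sqrt(44505482235277)/44471 ≈ 150.01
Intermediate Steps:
j(J) = -91/3 (j(J) = -(74 + 17)/3 = -1/3*91 = -91/3)
L = 14854
sqrt(22504 + 1/(j(-48) + L)) = sqrt(22504 + 1/(-91/3 + 14854)) = sqrt(22504 + 1/(44471/3)) = sqrt(22504 + 3/44471) = sqrt(1000775387/44471) = sqrt(44505482235277)/44471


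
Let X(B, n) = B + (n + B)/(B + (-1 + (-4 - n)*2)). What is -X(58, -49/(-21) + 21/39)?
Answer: -100220/1687 ≈ -59.407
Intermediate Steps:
X(B, n) = B + (B + n)/(-9 + B - 2*n) (X(B, n) = B + (B + n)/(B + (-1 + (-8 - 2*n))) = B + (B + n)/(B + (-9 - 2*n)) = B + (B + n)/(-9 + B - 2*n))
-X(58, -49/(-21) + 21/39) = -(-(-49/(-21) + 21/39) - 1*58**2 + 8*58 + 2*58*(-49/(-21) + 21/39))/(9 - 1*58 + 2*(-49/(-21) + 21/39)) = -(-(-49*(-1/21) + 21*(1/39)) - 1*3364 + 464 + 2*58*(-49*(-1/21) + 21*(1/39)))/(9 - 58 + 2*(-49*(-1/21) + 21*(1/39))) = -(-(7/3 + 7/13) - 3364 + 464 + 2*58*(7/3 + 7/13))/(9 - 58 + 2*(7/3 + 7/13)) = -(-1*112/39 - 3364 + 464 + 2*58*(112/39))/(9 - 58 + 2*(112/39)) = -(-112/39 - 3364 + 464 + 12992/39)/(9 - 58 + 224/39) = -(-100220)/((-1687/39)*39) = -(-39)*(-100220)/(1687*39) = -1*100220/1687 = -100220/1687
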